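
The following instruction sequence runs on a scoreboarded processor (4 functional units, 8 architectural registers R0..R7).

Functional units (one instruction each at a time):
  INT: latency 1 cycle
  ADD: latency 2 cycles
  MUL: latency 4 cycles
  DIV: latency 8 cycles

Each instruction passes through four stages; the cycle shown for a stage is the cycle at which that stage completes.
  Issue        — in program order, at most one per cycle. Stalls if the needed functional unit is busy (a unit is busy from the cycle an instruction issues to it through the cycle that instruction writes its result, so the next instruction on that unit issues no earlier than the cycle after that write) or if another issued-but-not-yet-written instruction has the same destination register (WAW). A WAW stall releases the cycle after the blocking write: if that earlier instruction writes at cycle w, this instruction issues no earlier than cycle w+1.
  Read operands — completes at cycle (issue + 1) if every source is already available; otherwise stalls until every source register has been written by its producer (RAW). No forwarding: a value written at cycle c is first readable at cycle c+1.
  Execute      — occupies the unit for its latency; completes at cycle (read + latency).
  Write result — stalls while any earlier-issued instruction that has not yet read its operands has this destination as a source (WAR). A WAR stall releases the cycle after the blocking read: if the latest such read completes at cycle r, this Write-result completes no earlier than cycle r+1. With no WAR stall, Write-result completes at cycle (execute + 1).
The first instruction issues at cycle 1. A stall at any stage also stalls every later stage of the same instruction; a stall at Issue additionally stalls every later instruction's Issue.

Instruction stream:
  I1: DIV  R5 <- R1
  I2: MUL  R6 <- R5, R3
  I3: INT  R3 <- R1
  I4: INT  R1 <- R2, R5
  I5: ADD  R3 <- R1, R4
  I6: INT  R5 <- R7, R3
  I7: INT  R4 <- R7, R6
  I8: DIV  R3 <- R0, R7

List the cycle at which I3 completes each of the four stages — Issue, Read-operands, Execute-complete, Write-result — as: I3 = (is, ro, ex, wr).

I3 = (3, 4, 5, 13)

[1] I1 issues→DIV
[2] I1 reads, I2 issues→MUL
[3] I3 issues→INT
[4] I3 reads
[5] I3 exec-done
[10] I1 exec-done
[11] I1 writes R5
[12] I2 reads
[13] I3 writes R3
[14] I4 issues→INT
[15] I4 reads, I5 issues→ADD
[16] I2 exec-done, I4 exec-done
[17] I2 writes R6, I4 writes R1
[18] I5 reads, I6 issues→INT
[20] I5 exec-done
[21] I5 writes R3
[22] I6 reads
[23] I6 exec-done
[24] I6 writes R5
[25] I7 issues→INT
[26] I7 reads, I8 issues→DIV
[27] I7 exec-done, I8 reads
[28] I7 writes R4
[35] I8 exec-done
[36] I8 writes R3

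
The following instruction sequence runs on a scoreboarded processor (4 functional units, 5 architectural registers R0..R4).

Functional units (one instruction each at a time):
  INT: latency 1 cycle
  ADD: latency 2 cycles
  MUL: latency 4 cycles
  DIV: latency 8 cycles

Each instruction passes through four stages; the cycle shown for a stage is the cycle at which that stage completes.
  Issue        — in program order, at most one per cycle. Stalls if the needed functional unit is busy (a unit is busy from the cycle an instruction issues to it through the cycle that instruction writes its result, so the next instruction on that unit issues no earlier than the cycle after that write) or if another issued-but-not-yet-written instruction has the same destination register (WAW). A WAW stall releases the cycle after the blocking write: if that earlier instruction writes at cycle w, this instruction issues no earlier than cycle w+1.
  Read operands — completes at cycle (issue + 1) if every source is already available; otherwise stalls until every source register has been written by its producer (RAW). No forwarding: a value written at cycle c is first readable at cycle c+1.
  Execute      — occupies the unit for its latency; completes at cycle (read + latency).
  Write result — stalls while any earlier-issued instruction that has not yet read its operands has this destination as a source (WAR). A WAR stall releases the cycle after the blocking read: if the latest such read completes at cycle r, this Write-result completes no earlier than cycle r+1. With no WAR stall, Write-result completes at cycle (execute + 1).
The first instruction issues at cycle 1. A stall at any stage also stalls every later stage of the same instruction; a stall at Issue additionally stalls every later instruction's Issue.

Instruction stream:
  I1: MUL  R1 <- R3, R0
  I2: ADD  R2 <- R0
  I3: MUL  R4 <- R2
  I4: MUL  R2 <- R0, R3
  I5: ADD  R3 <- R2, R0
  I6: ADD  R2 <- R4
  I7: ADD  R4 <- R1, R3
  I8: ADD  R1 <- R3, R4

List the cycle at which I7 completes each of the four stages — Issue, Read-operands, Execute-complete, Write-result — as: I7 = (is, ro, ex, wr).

I7 = (31, 32, 34, 35)

I1 -> (1, 2, 6, 7)
I2 -> (2, 3, 5, 6)
I3 -> (8, 9, 13, 14)  // struct: MUL busy until I1 writes@7
I4 -> (15, 16, 20, 21)  // struct: MUL busy until I3 writes@14
I5 -> (16, 22, 24, 25)  // RAW R2: wait I4 write@21
I6 -> (26, 27, 29, 30)  // struct: ADD busy until I5 writes@25
I7 -> (31, 32, 34, 35)  // struct: ADD busy until I6 writes@30
I8 -> (36, 37, 39, 40)  // struct: ADD busy until I7 writes@35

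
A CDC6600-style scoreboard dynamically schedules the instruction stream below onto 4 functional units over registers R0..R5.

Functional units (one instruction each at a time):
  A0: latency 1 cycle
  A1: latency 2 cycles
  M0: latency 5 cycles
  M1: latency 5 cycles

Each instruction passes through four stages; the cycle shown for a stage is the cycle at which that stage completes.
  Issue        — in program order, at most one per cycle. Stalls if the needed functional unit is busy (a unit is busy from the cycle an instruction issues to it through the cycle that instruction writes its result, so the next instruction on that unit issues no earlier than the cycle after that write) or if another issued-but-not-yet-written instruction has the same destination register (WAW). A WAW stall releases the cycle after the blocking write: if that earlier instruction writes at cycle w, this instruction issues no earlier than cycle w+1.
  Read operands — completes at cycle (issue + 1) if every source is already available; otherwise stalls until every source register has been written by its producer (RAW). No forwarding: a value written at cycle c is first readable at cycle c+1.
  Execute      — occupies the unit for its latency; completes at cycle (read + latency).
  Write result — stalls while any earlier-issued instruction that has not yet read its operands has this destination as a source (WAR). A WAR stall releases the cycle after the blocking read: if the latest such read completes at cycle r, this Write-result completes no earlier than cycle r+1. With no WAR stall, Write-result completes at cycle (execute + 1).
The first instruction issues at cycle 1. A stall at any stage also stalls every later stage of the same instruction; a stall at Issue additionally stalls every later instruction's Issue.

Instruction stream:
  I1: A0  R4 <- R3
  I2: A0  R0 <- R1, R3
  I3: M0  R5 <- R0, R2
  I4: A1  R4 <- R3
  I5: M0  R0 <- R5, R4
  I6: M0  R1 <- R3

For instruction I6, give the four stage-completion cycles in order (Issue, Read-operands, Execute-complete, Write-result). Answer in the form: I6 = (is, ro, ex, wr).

I1  is:1  ro:2  ex:3  wr:4
I2  is:5  ro:6  ex:7  wr:8  — struct: A0 busy until I1 writes@4
I3  is:6  ro:9  ex:14  wr:15  — RAW R0: wait I2 write@8
I4  is:7  ro:8  ex:10  wr:11
I5  is:16  ro:17  ex:22  wr:23  — struct: M0 busy until I3 writes@15
I6  is:24  ro:25  ex:30  wr:31  — struct: M0 busy until I5 writes@23

I6 = (24, 25, 30, 31)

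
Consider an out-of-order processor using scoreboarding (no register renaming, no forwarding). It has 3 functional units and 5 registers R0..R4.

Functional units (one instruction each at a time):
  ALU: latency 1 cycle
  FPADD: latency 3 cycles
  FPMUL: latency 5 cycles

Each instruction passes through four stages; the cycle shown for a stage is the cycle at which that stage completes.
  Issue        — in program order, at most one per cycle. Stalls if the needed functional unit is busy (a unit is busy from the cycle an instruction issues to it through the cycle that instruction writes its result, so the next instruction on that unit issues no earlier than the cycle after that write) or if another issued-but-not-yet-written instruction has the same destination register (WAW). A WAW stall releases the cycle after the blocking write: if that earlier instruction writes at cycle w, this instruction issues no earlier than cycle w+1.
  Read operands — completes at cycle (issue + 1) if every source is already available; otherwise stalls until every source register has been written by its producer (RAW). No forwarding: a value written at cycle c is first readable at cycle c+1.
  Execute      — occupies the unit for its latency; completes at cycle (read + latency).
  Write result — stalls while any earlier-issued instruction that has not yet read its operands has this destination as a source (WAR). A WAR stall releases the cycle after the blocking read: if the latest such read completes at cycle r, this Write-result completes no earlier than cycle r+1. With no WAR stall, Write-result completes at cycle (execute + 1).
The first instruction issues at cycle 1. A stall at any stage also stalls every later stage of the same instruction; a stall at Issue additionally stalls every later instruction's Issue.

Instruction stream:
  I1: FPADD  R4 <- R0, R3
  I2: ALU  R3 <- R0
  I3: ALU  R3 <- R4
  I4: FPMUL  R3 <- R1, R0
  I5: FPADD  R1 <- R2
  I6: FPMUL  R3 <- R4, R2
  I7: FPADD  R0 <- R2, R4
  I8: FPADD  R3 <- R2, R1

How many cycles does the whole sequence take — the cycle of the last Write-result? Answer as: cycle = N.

cycle = 31

I1: IS=1 RO=2 EX=5 WR=6
I2: IS=2 RO=3 EX=4 WR=5
I3: IS=6 RO=7 EX=8 WR=9  [struct: ALU busy until I2 writes@5]
I4: IS=10 RO=11 EX=16 WR=17  [WAW R3: wait I3 write@9]
I5: IS=11 RO=12 EX=15 WR=16
I6: IS=18 RO=19 EX=24 WR=25  [struct: FPMUL busy until I4 writes@17]
I7: IS=19 RO=20 EX=23 WR=24
I8: IS=26 RO=27 EX=30 WR=31  [WAW R3: wait I6 write@25]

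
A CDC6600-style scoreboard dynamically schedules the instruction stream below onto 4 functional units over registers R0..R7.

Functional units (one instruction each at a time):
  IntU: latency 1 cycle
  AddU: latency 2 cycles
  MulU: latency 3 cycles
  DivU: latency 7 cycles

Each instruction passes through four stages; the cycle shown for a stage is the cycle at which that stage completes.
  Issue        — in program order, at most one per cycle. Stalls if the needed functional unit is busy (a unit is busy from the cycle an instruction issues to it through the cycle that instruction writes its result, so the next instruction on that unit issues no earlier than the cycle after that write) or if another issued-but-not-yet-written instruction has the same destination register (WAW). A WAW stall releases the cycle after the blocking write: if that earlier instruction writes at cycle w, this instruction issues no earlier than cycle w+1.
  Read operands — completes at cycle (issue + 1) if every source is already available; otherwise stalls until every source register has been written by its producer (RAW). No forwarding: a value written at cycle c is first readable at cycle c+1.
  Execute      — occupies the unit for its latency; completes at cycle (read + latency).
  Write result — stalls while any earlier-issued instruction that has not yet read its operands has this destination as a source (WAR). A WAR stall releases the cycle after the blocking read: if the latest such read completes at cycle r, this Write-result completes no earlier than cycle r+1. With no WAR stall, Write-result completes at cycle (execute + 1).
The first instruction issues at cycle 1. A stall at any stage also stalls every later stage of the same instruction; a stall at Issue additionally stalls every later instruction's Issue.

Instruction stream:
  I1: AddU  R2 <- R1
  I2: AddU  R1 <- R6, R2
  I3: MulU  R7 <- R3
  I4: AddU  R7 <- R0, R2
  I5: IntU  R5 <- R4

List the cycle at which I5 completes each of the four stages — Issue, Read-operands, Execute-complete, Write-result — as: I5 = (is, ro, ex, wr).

t=1  I1 dispatched to AddU
t=2  I1 operands ready
t=4  I1 complete
t=5  R2←I1
t=6  I2 dispatched to AddU
t=7  I2 operands ready, I3 dispatched to MulU
t=8  I3 operands ready
t=9  I2 complete
t=10  R1←I2
t=11  I3 complete
t=12  R7←I3
t=13  I4 dispatched to AddU
t=14  I4 operands ready, I5 dispatched to IntU
t=15  I5 operands ready
t=16  I4 complete, I5 complete
t=17  R7←I4, R5←I5

I5 = (14, 15, 16, 17)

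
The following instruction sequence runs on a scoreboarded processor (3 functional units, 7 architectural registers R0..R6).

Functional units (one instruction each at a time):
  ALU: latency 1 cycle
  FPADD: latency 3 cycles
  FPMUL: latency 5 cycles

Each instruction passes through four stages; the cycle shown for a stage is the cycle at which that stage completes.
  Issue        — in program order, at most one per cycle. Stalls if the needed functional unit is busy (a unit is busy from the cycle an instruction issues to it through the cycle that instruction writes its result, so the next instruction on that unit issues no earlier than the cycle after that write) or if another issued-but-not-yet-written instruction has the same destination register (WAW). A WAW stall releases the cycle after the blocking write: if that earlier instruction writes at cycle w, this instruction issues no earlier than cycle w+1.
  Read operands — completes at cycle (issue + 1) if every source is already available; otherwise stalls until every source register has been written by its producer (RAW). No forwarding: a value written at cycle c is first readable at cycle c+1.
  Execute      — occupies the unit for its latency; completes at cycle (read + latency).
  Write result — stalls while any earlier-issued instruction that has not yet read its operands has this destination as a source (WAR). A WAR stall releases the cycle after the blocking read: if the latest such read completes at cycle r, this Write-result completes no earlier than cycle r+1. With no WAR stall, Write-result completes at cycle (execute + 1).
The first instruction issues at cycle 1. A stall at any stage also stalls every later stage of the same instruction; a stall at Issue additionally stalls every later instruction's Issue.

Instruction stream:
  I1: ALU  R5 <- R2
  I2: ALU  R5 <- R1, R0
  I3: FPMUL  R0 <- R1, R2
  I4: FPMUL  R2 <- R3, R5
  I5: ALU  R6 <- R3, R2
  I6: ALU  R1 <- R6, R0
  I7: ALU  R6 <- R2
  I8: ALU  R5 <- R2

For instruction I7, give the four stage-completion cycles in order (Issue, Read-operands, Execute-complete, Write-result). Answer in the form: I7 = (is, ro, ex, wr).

I7 = (29, 30, 31, 32)

t=1  I1 issues→ALU
t=2  I1 reads
t=3  I1 exec-done
t=4  I1 writes R5
t=5  I2 issues→ALU
t=6  I2 reads | I3 issues→FPMUL
t=7  I2 exec-done | I3 reads
t=8  I2 writes R5
t=12  I3 exec-done
t=13  I3 writes R0
t=14  I4 issues→FPMUL
t=15  I4 reads | I5 issues→ALU
t=20  I4 exec-done
t=21  I4 writes R2
t=22  I5 reads
t=23  I5 exec-done
t=24  I5 writes R6
t=25  I6 issues→ALU
t=26  I6 reads
t=27  I6 exec-done
t=28  I6 writes R1
t=29  I7 issues→ALU
t=30  I7 reads
t=31  I7 exec-done
t=32  I7 writes R6
t=33  I8 issues→ALU
t=34  I8 reads
t=35  I8 exec-done
t=36  I8 writes R5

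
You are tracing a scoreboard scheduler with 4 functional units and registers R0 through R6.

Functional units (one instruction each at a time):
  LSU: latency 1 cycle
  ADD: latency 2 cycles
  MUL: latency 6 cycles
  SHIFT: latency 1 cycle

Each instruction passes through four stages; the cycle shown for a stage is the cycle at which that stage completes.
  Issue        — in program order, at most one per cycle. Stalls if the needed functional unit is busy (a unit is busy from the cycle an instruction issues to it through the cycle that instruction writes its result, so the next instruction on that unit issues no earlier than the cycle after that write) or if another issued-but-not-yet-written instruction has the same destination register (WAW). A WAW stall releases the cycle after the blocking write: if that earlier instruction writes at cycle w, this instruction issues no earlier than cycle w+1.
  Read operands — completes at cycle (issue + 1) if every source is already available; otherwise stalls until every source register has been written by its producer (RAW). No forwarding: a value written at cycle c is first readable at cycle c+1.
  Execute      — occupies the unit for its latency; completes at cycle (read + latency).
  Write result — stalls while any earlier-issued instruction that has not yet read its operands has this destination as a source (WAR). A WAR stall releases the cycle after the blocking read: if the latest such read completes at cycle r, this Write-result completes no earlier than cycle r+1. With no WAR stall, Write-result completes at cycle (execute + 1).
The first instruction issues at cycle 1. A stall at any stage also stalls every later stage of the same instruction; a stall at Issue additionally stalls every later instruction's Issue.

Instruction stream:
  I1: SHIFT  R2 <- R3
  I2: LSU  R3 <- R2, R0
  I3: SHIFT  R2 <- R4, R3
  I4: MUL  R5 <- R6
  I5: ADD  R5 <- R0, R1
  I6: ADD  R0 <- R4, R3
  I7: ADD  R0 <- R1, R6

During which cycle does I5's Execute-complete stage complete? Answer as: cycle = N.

cycle = 18

cycle 1: I1→SHIFT
cycle 2: I1 RO | I2→LSU
cycle 3: I1 EX
cycle 4: I1 WR R2
cycle 5: I2 RO | I3→SHIFT
cycle 6: I2 EX | I4→MUL
cycle 7: I2 WR R3 | I4 RO
cycle 8: I3 RO
cycle 9: I3 EX
cycle 10: I3 WR R2
cycle 13: I4 EX
cycle 14: I4 WR R5
cycle 15: I5→ADD
cycle 16: I5 RO
cycle 18: I5 EX
cycle 19: I5 WR R5
cycle 20: I6→ADD
cycle 21: I6 RO
cycle 23: I6 EX
cycle 24: I6 WR R0
cycle 25: I7→ADD
cycle 26: I7 RO
cycle 28: I7 EX
cycle 29: I7 WR R0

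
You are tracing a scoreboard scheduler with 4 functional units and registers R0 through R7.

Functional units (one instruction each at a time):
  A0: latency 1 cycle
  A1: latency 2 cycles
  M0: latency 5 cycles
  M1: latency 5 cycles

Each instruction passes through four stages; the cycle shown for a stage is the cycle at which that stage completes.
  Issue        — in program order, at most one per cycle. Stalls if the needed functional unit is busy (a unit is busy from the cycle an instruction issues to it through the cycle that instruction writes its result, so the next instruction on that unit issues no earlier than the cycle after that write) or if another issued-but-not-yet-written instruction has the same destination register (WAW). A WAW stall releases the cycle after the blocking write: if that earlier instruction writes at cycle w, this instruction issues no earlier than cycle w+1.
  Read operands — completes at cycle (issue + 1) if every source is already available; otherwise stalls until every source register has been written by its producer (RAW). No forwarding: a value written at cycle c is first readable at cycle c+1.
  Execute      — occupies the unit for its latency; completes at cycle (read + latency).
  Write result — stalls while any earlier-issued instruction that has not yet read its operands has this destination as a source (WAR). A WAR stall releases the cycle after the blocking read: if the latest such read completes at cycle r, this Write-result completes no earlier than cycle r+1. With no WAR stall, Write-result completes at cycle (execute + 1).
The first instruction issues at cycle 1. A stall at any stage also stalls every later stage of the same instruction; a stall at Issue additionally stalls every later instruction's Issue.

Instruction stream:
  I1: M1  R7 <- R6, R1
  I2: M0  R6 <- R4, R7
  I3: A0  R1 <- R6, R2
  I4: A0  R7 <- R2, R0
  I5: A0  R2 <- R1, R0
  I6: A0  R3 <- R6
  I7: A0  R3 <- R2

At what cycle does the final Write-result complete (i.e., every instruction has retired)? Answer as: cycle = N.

[1] I1 issues→M1
[2] I1 reads | I2 issues→M0
[3] I3 issues→A0
[7] I1 exec-done
[8] I1 writes R7
[9] I2 reads
[14] I2 exec-done
[15] I2 writes R6
[16] I3 reads
[17] I3 exec-done
[18] I3 writes R1
[19] I4 issues→A0
[20] I4 reads
[21] I4 exec-done
[22] I4 writes R7
[23] I5 issues→A0
[24] I5 reads
[25] I5 exec-done
[26] I5 writes R2
[27] I6 issues→A0
[28] I6 reads
[29] I6 exec-done
[30] I6 writes R3
[31] I7 issues→A0
[32] I7 reads
[33] I7 exec-done
[34] I7 writes R3

cycle = 34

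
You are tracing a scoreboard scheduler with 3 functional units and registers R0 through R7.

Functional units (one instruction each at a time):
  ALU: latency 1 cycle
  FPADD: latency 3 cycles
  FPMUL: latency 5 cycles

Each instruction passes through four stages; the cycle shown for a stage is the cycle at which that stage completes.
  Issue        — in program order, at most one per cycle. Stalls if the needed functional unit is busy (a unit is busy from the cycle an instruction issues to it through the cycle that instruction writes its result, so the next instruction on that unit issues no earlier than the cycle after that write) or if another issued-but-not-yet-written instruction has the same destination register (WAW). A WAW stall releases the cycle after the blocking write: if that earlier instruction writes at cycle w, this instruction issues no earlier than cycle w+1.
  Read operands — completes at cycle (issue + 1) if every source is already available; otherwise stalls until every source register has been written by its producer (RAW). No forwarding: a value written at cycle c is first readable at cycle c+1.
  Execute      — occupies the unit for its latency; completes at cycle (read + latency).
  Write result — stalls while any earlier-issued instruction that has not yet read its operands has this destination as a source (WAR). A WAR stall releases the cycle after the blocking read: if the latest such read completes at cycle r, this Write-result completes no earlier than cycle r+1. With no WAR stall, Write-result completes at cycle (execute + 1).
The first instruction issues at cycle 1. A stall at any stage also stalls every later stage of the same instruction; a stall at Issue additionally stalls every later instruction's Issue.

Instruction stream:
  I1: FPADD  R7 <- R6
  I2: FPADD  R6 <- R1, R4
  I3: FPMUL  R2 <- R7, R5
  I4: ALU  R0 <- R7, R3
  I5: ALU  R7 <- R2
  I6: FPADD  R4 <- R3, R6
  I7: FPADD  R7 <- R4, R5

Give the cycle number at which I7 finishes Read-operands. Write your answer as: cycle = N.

cycle 1: I1→FPADD
cycle 2: I1 RO
cycle 5: I1 EX
cycle 6: I1 WR R7
cycle 7: I2→FPADD
cycle 8: I2 RO · I3→FPMUL
cycle 9: I3 RO · I4→ALU
cycle 10: I4 RO
cycle 11: I2 EX · I4 EX
cycle 12: I2 WR R6 · I4 WR R0
cycle 13: I5→ALU
cycle 14: I3 EX · I6→FPADD
cycle 15: I3 WR R2 · I6 RO
cycle 16: I5 RO
cycle 17: I5 EX
cycle 18: I5 WR R7 · I6 EX
cycle 19: I6 WR R4
cycle 20: I7→FPADD
cycle 21: I7 RO
cycle 24: I7 EX
cycle 25: I7 WR R7

cycle = 21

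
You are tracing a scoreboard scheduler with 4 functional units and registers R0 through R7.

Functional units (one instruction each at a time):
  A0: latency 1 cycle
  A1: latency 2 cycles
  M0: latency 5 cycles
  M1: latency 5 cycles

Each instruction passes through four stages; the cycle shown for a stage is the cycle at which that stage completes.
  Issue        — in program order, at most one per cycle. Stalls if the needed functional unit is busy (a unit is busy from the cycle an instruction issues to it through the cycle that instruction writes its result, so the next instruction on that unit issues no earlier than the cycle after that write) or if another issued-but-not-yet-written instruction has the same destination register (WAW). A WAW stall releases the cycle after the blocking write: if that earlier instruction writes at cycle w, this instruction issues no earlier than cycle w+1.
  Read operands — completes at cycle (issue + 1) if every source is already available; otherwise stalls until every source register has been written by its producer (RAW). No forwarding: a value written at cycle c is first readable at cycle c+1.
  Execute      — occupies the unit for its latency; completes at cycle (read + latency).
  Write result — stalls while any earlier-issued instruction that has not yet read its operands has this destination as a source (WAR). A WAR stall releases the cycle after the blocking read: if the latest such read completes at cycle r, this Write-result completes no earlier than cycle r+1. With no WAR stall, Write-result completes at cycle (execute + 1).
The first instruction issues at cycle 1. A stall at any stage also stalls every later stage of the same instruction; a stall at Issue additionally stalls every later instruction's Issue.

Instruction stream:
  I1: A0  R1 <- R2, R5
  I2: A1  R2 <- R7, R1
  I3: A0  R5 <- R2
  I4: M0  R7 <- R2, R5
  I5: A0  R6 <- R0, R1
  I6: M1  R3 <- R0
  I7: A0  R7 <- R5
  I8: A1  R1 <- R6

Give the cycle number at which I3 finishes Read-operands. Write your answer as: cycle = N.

cycle = 9

I1  is:1  ro:2  ex:3  wr:4
I2  is:2  ro:5  ex:7  wr:8  — RAW R1: wait I1 write@4
I3  is:5  ro:9  ex:10  wr:11  — struct: A0 busy until I1 writes@4, RAW R2: wait I2 write@8
I4  is:6  ro:12  ex:17  wr:18  — RAW R5: wait I3 write@11
I5  is:12  ro:13  ex:14  wr:15  — struct: A0 busy until I3 writes@11
I6  is:13  ro:14  ex:19  wr:20
I7  is:19  ro:20  ex:21  wr:22  — WAW R7: wait I4 write@18
I8  is:20  ro:21  ex:23  wr:24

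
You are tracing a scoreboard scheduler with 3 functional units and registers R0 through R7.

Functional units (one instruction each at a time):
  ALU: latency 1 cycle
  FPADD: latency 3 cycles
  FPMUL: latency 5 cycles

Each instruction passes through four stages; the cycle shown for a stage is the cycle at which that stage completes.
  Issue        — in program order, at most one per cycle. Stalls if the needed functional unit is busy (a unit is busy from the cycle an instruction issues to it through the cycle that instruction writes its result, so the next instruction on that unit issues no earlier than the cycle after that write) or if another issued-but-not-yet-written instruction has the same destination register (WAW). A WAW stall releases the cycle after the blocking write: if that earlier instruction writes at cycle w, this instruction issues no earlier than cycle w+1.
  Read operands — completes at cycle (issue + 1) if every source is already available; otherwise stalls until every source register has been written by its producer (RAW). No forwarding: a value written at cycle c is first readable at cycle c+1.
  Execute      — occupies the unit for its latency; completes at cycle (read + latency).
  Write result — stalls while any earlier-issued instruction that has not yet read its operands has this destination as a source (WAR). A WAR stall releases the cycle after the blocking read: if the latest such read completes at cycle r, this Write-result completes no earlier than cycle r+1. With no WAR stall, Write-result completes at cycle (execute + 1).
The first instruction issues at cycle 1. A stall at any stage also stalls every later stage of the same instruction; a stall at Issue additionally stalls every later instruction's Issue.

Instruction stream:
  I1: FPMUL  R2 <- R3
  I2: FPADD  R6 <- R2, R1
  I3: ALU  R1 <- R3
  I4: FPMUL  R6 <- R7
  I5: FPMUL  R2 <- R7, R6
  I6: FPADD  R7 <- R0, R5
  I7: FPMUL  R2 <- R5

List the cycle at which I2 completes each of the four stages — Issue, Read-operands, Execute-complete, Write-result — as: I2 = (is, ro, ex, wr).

I1  is:1  ro:2  ex:7  wr:8
I2  is:2  ro:9  ex:12  wr:13  — RAW R2: wait I1 write@8
I3  is:3  ro:4  ex:5  wr:10  — WAR R1: wait I2 read@9
I4  is:14  ro:15  ex:20  wr:21  — WAW R6: wait I2 write@13
I5  is:22  ro:23  ex:28  wr:29  — struct: FPMUL busy until I4 writes@21
I6  is:23  ro:24  ex:27  wr:28
I7  is:30  ro:31  ex:36  wr:37  — struct: FPMUL busy until I5 writes@29

I2 = (2, 9, 12, 13)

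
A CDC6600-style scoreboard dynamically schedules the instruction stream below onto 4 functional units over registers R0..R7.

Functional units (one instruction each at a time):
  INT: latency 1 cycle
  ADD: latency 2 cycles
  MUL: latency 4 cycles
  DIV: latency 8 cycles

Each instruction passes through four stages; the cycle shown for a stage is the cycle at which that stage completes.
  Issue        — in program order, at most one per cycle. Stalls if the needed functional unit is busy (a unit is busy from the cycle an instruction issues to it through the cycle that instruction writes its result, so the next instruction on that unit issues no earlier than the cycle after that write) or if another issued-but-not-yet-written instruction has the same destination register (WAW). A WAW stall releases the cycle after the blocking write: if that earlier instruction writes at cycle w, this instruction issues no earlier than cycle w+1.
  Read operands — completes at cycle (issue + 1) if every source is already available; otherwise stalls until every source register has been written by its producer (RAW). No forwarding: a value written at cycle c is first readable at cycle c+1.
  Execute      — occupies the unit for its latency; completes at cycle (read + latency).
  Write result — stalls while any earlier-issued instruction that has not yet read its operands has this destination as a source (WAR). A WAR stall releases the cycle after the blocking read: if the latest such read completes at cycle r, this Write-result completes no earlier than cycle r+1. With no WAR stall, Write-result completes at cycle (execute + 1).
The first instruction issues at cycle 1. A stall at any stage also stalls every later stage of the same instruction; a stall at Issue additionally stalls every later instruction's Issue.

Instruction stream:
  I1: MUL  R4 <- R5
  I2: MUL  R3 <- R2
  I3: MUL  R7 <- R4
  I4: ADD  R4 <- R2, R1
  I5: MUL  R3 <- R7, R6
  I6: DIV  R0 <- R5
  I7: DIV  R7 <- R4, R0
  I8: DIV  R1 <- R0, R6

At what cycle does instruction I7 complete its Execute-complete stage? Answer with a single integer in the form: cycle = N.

cycle = 43

1) issue 1, read 2, done 6, write 7
2) issue 8, read 9, done 13, write 14  <struct: MUL busy until I1 writes@7>
3) issue 15, read 16, done 20, write 21  <struct: MUL busy until I2 writes@14>
4) issue 16, read 17, done 19, write 20
5) issue 22, read 23, done 27, write 28  <struct: MUL busy until I3 writes@21>
6) issue 23, read 24, done 32, write 33
7) issue 34, read 35, done 43, write 44  <struct: DIV busy until I6 writes@33>
8) issue 45, read 46, done 54, write 55  <struct: DIV busy until I7 writes@44>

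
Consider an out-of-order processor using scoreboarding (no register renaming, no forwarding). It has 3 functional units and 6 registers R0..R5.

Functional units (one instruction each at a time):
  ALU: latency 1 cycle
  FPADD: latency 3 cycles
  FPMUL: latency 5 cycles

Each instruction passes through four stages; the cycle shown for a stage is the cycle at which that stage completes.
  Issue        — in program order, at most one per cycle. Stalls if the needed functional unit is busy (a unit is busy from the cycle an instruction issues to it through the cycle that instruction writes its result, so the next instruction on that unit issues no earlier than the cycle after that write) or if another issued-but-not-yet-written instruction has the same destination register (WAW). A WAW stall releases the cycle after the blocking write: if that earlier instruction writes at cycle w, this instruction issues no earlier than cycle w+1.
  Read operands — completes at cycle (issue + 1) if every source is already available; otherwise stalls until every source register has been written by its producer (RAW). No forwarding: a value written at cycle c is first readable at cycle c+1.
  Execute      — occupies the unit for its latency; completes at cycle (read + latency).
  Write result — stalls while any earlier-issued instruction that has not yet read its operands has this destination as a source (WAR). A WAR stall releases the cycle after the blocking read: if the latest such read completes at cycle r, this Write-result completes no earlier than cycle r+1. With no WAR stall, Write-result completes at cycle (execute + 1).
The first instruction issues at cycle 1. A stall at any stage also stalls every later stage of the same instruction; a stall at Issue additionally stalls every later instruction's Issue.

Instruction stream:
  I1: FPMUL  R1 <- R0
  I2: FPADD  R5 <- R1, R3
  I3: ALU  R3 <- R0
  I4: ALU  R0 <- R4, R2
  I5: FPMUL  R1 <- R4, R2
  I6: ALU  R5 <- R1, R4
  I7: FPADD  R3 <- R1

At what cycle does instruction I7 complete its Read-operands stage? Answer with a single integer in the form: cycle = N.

cycle = 20

I1 -> (1, 2, 7, 8)
I2 -> (2, 9, 12, 13)  // RAW R1: wait I1 write@8
I3 -> (3, 4, 5, 10)  // WAR R3: wait I2 read@9
I4 -> (11, 12, 13, 14)  // struct: ALU busy until I3 writes@10
I5 -> (12, 13, 18, 19)
I6 -> (15, 20, 21, 22)  // struct: ALU busy until I4 writes@14, RAW R1: wait I5 write@19
I7 -> (16, 20, 23, 24)  // RAW R1: wait I5 write@19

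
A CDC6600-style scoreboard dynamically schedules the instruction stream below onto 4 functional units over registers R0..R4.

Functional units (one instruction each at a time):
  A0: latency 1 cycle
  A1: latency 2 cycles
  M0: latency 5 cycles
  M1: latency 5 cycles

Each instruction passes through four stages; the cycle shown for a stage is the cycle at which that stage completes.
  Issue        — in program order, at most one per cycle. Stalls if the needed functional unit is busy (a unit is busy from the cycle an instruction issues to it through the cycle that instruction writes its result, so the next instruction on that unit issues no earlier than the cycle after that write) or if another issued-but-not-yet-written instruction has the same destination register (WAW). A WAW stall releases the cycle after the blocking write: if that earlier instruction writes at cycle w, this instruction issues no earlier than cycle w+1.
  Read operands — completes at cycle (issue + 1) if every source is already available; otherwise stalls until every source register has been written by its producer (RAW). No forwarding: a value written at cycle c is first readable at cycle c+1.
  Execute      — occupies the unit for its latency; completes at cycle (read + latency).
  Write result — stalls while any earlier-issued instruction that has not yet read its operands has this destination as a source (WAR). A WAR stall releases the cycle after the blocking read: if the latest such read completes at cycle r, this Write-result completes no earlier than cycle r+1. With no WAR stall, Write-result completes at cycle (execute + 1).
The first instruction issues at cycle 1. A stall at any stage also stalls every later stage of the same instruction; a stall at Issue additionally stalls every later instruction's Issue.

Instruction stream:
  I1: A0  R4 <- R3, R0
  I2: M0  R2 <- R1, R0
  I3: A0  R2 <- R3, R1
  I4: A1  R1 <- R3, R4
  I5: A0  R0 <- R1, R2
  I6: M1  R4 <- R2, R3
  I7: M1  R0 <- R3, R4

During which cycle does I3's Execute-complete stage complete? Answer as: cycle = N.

cycle = 12

  I1 | 1 | 2 | 3 | 4
  I2 | 2 | 3 | 8 | 9
  I3 | 10 | 11 | 12 | 13   WAW R2: wait I2 write@9
  I4 | 11 | 12 | 14 | 15
  I5 | 14 | 16 | 17 | 18   struct: A0 busy until I3 writes@13 · RAW R1: wait I4 write@15
  I6 | 15 | 16 | 21 | 22
  I7 | 23 | 24 | 29 | 30   struct: M1 busy until I6 writes@22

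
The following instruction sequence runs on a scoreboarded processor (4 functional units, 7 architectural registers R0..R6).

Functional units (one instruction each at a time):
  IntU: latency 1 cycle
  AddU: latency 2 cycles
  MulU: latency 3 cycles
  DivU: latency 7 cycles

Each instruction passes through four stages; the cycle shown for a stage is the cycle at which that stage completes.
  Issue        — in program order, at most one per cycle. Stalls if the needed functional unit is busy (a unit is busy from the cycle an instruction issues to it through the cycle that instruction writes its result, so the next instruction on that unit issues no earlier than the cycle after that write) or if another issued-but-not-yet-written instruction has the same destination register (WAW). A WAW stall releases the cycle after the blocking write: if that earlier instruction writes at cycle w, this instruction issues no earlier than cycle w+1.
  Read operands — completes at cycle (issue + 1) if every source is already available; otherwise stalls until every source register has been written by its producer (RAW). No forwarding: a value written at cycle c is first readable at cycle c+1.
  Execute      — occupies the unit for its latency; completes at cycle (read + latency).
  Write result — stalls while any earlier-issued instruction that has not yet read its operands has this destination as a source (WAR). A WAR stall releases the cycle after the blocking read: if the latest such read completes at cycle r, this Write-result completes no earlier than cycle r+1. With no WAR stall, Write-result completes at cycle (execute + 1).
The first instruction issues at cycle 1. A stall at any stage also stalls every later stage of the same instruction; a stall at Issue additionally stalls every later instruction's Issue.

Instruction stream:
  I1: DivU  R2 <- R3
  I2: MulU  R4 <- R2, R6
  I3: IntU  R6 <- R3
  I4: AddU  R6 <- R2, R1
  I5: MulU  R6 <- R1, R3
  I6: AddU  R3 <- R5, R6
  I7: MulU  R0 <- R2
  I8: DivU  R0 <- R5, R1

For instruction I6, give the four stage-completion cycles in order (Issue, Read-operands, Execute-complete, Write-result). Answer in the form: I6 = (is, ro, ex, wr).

I6 = (19, 24, 26, 27)

[I1] 1/2/9/10
[I2] 2/11/14/15  (RAW R2: wait I1 write@10)
[I3] 3/4/5/12  (WAR R6: wait I2 read@11)
[I4] 13/14/16/17  (WAW R6: wait I3 write@12)
[I5] 18/19/22/23  (WAW R6: wait I4 write@17)
[I6] 19/24/26/27  (RAW R6: wait I5 write@23)
[I7] 24/25/28/29  (struct: MulU busy until I5 writes@23)
[I8] 30/31/38/39  (WAW R0: wait I7 write@29)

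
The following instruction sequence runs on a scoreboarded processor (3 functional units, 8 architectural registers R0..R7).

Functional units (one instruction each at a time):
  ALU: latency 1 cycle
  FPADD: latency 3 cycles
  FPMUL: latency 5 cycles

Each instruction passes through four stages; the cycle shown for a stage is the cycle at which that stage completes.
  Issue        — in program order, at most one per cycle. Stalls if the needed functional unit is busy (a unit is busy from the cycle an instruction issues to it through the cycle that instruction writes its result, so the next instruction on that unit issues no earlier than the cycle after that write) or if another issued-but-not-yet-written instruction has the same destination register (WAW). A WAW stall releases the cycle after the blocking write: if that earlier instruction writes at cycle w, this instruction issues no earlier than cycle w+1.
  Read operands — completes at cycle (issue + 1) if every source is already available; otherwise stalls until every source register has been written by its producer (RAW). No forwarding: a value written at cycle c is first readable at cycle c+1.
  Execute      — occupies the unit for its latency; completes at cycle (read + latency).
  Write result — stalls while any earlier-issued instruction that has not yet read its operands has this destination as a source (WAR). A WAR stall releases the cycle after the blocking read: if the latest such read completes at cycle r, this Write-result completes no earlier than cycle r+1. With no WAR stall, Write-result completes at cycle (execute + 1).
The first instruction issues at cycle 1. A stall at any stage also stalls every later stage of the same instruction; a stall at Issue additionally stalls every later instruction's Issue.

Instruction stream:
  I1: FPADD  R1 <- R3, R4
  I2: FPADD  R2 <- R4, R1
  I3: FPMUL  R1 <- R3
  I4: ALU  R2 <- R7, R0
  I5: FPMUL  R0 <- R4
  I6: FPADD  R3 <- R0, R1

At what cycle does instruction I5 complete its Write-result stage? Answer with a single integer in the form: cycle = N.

cycle = 23

c1: I1 issues→FPADD
c2: I1 reads
c5: I1 exec-done
c6: I1 writes R1
c7: I2 issues→FPADD
c8: I2 reads | I3 issues→FPMUL
c9: I3 reads
c11: I2 exec-done
c12: I2 writes R2
c13: I4 issues→ALU
c14: I3 exec-done | I4 reads
c15: I3 writes R1 | I4 exec-done
c16: I4 writes R2 | I5 issues→FPMUL
c17: I5 reads | I6 issues→FPADD
c22: I5 exec-done
c23: I5 writes R0
c24: I6 reads
c27: I6 exec-done
c28: I6 writes R3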